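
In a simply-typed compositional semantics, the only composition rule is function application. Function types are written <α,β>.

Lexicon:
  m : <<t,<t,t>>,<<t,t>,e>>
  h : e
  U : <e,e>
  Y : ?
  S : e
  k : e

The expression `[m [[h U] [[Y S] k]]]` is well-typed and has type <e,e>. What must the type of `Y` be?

[m [[h U] [[Y S] k]]] is required to be <e,e>. m : <<t,<t,t>>,<<t,t>,e>> cannot yield <e,e> as functor, so [[h U] [[Y S] k]] : <<<t,<t,t>>,<<t,t>,e>>,<e,e>>.
[[h U] [[Y S] k]] is required to be <<<t,<t,t>>,<<t,t>,e>>,<e,e>>. [h U] : e cannot yield <<<t,<t,t>>,<<t,t>,e>>,<e,e>> as functor, so [[Y S] k] : <e,<<<t,<t,t>>,<<t,t>,e>>,<e,e>>>.
[[Y S] k] is required to be <e,<<<t,<t,t>>,<<t,t>,e>>,<e,e>>>. k : e cannot yield <e,<<<t,<t,t>>,<<t,t>,e>>,<e,e>>> as functor, so [Y S] : <e,<e,<<<t,<t,t>>,<<t,t>,e>>,<e,e>>>>.
[Y S] is required to be <e,<e,<<<t,<t,t>>,<<t,t>,e>>,<e,e>>>>. S : e cannot yield <e,<e,<<<t,<t,t>>,<<t,t>,e>>,<e,e>>>> as functor, so Y : <e,<e,<e,<<<t,<t,t>>,<<t,t>,e>>,<e,e>>>>>.

<e,<e,<e,<<<t,<t,t>>,<<t,t>,e>>,<e,e>>>>>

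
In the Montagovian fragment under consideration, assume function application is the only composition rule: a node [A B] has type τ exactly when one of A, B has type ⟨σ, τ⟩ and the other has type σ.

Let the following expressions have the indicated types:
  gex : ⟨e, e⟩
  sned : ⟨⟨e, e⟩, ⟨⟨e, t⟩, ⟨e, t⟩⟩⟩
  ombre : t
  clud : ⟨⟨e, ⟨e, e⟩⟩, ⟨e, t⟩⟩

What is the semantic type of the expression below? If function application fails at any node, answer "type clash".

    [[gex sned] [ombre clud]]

type clash

[gex sned]: ⟨⟨e, e⟩, ⟨⟨e, t⟩, ⟨e, t⟩⟩⟩ applied to ⟨e, e⟩ yields ⟨⟨e, t⟩, ⟨e, t⟩⟩.
At [ombre clud]: neither t nor ⟨⟨e, ⟨e, e⟩⟩, ⟨e, t⟩⟩ can take the other as argument; the node is ill-typed.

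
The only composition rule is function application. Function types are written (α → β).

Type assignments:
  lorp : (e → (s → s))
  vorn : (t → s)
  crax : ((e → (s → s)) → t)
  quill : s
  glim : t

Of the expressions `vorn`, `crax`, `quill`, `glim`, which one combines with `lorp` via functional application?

vorn : (t → s) — lorp needs e; vorn needs t; neither fits.
crax — combines: crax : ((e → (s → s)) → t) takes lorp : (e → (s → s)) as argument, giving t.
quill : s — lorp needs e; quill needs nothing (atomic); neither fits.
glim : t — lorp needs e; glim needs nothing (atomic); neither fits.

crax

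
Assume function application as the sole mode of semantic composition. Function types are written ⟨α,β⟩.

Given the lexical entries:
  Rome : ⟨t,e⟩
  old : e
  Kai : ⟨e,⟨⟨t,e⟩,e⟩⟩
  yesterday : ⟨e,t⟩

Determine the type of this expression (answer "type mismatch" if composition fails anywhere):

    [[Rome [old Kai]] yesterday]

t

At [old Kai], Kai : ⟨e,⟨⟨t,e⟩,e⟩⟩ takes old : e, giving ⟨⟨t,e⟩,e⟩.
At [Rome [old Kai]], [old Kai] : ⟨⟨t,e⟩,e⟩ takes Rome : ⟨t,e⟩, giving e.
At [[Rome [old Kai]] yesterday], yesterday : ⟨e,t⟩ takes [Rome [old Kai]] : e, giving t.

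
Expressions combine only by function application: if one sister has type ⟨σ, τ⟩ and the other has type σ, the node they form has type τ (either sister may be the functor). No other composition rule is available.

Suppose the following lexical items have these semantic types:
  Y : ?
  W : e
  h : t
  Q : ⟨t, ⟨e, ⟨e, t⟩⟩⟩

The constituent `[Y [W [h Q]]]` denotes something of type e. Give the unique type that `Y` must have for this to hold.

For [Y [W [h Q]]] to have type e with [W [h Q]] of type ⟨e, t⟩, Y must be the function: Y : ⟨⟨e, t⟩, e⟩.

⟨⟨e, t⟩, e⟩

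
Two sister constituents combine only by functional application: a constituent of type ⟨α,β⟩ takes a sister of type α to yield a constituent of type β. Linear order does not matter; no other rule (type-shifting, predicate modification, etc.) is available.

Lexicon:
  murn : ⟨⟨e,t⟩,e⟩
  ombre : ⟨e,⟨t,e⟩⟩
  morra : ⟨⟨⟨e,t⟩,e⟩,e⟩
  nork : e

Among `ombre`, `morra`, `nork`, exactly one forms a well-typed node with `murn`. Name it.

morra

ombre : ⟨e,⟨t,e⟩⟩ — no; murn wants ⟨e,t⟩, and ombre wants e.
morra — combines: morra : ⟨⟨⟨e,t⟩,e⟩,e⟩ takes murn : ⟨⟨e,t⟩,e⟩ as argument, giving e.
nork : e — no; murn wants ⟨e,t⟩, and nork wants nothing (atomic).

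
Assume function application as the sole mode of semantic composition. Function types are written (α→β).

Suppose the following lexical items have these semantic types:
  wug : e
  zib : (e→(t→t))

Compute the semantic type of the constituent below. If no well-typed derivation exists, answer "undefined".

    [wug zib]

[wug zib] — zib of type (e→(t→t)) combines with wug of type e: type (t→t).

(t→t)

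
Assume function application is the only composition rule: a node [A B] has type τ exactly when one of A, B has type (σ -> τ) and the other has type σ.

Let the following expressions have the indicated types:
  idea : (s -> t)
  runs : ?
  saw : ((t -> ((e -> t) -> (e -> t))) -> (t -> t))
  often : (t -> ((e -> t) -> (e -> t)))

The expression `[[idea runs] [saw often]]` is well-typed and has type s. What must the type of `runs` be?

[[idea runs] [saw often]] must have type s. The sister [saw often] has type (t -> t); that is not a function onto s, so [idea runs] must be the functor, of type ((t -> t) -> s).
[idea runs] must have type ((t -> t) -> s). The sister idea has type (s -> t); that is not a function onto ((t -> t) -> s), so runs must be the functor, of type ((s -> t) -> ((t -> t) -> s)).

((s -> t) -> ((t -> t) -> s))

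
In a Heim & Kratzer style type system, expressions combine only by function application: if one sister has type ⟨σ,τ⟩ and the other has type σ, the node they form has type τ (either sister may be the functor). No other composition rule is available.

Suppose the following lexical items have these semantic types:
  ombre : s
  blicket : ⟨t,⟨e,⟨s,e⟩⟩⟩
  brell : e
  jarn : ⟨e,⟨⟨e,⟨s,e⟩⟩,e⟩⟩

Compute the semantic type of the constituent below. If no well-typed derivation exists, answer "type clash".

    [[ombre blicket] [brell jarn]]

type clash

At [ombre blicket]: neither s nor ⟨t,⟨e,⟨s,e⟩⟩⟩ can take the other as argument; the node is ill-typed.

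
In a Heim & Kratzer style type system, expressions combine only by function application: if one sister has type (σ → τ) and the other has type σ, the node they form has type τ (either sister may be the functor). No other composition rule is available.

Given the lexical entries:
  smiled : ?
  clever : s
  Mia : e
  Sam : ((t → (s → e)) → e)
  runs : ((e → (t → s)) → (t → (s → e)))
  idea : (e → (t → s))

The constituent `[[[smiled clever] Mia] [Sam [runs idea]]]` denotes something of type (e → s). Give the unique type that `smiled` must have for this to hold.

(s → (e → (e → (e → s))))

[[[smiled clever] Mia] [Sam [runs idea]]] must have type (e → s). The sister [Sam [runs idea]] has type e; that is not a function onto (e → s), so [[smiled clever] Mia] must be the functor, of type (e → (e → s)).
[[smiled clever] Mia] must have type (e → (e → s)). The sister Mia has type e; that is not a function onto (e → (e → s)), so [smiled clever] must be the functor, of type (e → (e → (e → s))).
[smiled clever] must have type (e → (e → (e → s))). The sister clever has type s; that is not a function onto (e → (e → (e → s))), so smiled must be the functor, of type (s → (e → (e → (e → s)))).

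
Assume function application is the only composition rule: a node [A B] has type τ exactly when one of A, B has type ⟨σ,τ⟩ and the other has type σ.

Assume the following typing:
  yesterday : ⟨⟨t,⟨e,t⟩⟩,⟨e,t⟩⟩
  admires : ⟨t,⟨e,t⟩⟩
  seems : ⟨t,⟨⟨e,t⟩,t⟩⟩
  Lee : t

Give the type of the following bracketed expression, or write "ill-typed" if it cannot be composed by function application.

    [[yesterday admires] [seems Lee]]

t

[yesterday admires]: ⟨⟨t,⟨e,t⟩⟩,⟨e,t⟩⟩ applied to ⟨t,⟨e,t⟩⟩ yields ⟨e,t⟩.
[seems Lee]: ⟨t,⟨⟨e,t⟩,t⟩⟩ applied to t yields ⟨⟨e,t⟩,t⟩.
[[yesterday admires] [seems Lee]]: ⟨⟨e,t⟩,t⟩ applied to ⟨e,t⟩ yields t.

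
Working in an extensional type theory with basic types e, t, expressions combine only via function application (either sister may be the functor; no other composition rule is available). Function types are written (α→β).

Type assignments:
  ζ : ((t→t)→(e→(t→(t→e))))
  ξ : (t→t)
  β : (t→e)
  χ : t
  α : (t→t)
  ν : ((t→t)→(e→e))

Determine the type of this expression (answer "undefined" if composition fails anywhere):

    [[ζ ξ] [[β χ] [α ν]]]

At [ζ ξ], ζ : ((t→t)→(e→(t→(t→e)))) takes ξ : (t→t), giving (e→(t→(t→e))).
At [β χ], β : (t→e) takes χ : t, giving e.
At [α ν], ν : ((t→t)→(e→e)) takes α : (t→t), giving (e→e).
At [[β χ] [α ν]], [α ν] : (e→e) takes [β χ] : e, giving e.
At [[ζ ξ] [[β χ] [α ν]]], [ζ ξ] : (e→(t→(t→e))) takes [[β χ] [α ν]] : e, giving (t→(t→e)).

(t→(t→e))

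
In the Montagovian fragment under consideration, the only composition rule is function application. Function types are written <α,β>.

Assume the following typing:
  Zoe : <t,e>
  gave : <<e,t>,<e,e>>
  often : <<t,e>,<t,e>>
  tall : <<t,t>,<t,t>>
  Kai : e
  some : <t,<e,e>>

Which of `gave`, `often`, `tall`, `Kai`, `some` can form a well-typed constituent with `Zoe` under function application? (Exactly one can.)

often

gave : <<e,t>,<e,e>> — neither side's domain matches the other.
often — combines: often : <<t,e>,<t,e>> takes Zoe : <t,e> as argument, giving <t,e>.
tall : <<t,t>,<t,t>> — neither side's domain matches the other.
Kai : e — neither side's domain matches the other.
some : <t,<e,e>> — neither side's domain matches the other.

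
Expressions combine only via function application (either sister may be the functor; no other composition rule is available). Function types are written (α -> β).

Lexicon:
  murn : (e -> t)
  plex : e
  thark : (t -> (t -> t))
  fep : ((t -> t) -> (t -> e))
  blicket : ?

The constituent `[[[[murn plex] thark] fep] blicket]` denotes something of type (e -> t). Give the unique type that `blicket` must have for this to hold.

((t -> e) -> (e -> t))

At [[[[murn plex] thark] fep] blicket] (required: (e -> t)): [[[murn plex] thark] fep] is (t -> e), which is not a function with range (e -> t); hence blicket is the functor — type ((t -> e) -> (e -> t)).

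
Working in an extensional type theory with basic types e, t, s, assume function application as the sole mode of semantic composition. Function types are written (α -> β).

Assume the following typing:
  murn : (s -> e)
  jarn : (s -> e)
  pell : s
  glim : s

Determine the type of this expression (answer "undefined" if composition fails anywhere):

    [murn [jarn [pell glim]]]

[pell glim]: s and s cannot combine by function application — type clash.

undefined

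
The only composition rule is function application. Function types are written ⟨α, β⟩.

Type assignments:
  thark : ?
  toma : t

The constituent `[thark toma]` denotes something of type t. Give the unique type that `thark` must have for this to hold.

[thark toma] is required to be t. toma : t cannot yield t as functor, so thark : ⟨t, t⟩.

⟨t, t⟩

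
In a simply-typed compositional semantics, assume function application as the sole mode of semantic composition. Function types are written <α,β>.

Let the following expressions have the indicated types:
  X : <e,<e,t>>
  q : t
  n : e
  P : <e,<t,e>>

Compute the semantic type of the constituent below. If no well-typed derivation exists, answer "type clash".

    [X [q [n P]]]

[n P]: <e,<t,e>> applied to e yields <t,e>.
[q [n P]]: <t,e> applied to t yields e.
[X [q [n P]]]: <e,<e,t>> applied to e yields <e,t>.

<e,t>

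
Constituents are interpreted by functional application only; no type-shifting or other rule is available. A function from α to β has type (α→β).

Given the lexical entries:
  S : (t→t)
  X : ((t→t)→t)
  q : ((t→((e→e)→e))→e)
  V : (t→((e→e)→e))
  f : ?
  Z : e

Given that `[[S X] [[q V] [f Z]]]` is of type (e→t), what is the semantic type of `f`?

(e→(e→(t→(e→t))))

For [[S X] [[q V] [f Z]]] to have type (e→t) with [S X] of type t, [[q V] [f Z]] must be the function: [[q V] [f Z]] : (t→(e→t)).
For [[q V] [f Z]] to have type (t→(e→t)) with [q V] of type e, [f Z] must be the function: [f Z] : (e→(t→(e→t))).
For [f Z] to have type (e→(t→(e→t))) with Z of type e, f must be the function: f : (e→(e→(t→(e→t)))).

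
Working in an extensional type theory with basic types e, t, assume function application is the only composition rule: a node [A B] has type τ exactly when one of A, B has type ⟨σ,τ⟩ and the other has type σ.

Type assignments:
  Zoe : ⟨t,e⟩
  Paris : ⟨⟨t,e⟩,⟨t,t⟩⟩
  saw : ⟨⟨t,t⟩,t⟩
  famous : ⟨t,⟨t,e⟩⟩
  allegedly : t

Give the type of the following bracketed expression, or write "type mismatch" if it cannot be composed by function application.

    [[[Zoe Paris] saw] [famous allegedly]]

[Zoe Paris]: Paris is ⟨⟨t,e⟩,⟨t,t⟩⟩, Zoe is ⟨t,e⟩; result ⟨t,t⟩.
[[Zoe Paris] saw]: saw is ⟨⟨t,t⟩,t⟩, [Zoe Paris] is ⟨t,t⟩; result t.
[famous allegedly]: famous is ⟨t,⟨t,e⟩⟩, allegedly is t; result ⟨t,e⟩.
[[[Zoe Paris] saw] [famous allegedly]]: [famous allegedly] is ⟨t,e⟩, [[Zoe Paris] saw] is t; result e.

e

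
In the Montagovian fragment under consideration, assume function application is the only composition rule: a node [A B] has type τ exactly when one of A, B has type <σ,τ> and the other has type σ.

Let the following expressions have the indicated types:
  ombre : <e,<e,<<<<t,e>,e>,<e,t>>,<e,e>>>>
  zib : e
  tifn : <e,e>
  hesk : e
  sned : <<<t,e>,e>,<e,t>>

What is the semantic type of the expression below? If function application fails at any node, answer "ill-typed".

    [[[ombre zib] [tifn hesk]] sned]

[ombre zib]: functor ombre : <e,<e,<<<<t,e>,e>,<e,t>>,<e,e>>>>, argument zib : e; result <e,<<<<t,e>,e>,<e,t>>,<e,e>>>.
[tifn hesk]: functor tifn : <e,e>, argument hesk : e; result e.
[[ombre zib] [tifn hesk]]: functor [ombre zib] : <e,<<<<t,e>,e>,<e,t>>,<e,e>>>, argument [tifn hesk] : e; result <<<<t,e>,e>,<e,t>>,<e,e>>.
[[[ombre zib] [tifn hesk]] sned]: functor [[ombre zib] [tifn hesk]] : <<<<t,e>,e>,<e,t>>,<e,e>>, argument sned : <<<t,e>,e>,<e,t>>; result <e,e>.

<e,e>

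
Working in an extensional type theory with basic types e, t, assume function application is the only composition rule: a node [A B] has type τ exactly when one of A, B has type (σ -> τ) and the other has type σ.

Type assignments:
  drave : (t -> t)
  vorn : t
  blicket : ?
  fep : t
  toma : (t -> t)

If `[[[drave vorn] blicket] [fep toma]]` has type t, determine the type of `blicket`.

[[[drave vorn] blicket] [fep toma]] must have type t. The sister [fep toma] has type t; that is not a function onto t, so [[drave vorn] blicket] must be the functor, of type (t -> t).
[[drave vorn] blicket] must have type (t -> t). The sister [drave vorn] has type t; that is not a function onto (t -> t), so blicket must be the functor, of type (t -> (t -> t)).

(t -> (t -> t))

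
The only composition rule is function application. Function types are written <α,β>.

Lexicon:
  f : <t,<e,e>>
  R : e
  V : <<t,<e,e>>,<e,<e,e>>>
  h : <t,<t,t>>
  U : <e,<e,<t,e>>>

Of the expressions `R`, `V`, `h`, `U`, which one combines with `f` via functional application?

V

R : e — f needs t; R needs nothing (atomic); neither fits.
V — combines: V : <<t,<e,e>>,<e,<e,e>>> takes f : <t,<e,e>> as argument, giving <e,<e,e>>.
h : <t,<t,t>> — f needs t; h needs t; neither fits.
U : <e,<e,<t,e>>> — f needs t; U needs e; neither fits.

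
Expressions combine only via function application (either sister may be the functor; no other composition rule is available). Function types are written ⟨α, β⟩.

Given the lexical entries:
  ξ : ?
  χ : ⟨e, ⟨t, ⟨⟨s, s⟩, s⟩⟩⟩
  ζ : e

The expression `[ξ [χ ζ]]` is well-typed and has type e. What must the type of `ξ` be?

⟨⟨t, ⟨⟨s, s⟩, s⟩⟩, e⟩

At [ξ [χ ζ]] (required: e): [χ ζ] is ⟨t, ⟨⟨s, s⟩, s⟩⟩, which is not a function with range e; hence ξ is the functor — type ⟨⟨t, ⟨⟨s, s⟩, s⟩⟩, e⟩.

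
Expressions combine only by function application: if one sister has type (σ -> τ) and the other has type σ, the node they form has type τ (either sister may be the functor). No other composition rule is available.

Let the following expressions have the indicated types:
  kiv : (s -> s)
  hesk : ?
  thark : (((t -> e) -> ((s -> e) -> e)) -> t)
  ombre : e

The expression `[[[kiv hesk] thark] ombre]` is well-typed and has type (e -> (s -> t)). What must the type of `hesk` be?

For [[[kiv hesk] thark] ombre] to have type (e -> (s -> t)) with ombre of type e, [[kiv hesk] thark] must be the function: [[kiv hesk] thark] : (e -> (e -> (s -> t))).
For [[kiv hesk] thark] to have type (e -> (e -> (s -> t))) with thark of type (((t -> e) -> ((s -> e) -> e)) -> t), [kiv hesk] must be the function: [kiv hesk] : ((((t -> e) -> ((s -> e) -> e)) -> t) -> (e -> (e -> (s -> t)))).
For [kiv hesk] to have type ((((t -> e) -> ((s -> e) -> e)) -> t) -> (e -> (e -> (s -> t)))) with kiv of type (s -> s), hesk must be the function: hesk : ((s -> s) -> ((((t -> e) -> ((s -> e) -> e)) -> t) -> (e -> (e -> (s -> t))))).

((s -> s) -> ((((t -> e) -> ((s -> e) -> e)) -> t) -> (e -> (e -> (s -> t)))))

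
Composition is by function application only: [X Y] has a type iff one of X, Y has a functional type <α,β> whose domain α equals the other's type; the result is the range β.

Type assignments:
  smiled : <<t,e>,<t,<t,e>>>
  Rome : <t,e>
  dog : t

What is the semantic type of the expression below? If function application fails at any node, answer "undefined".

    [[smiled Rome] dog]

[smiled Rome]: functor smiled : <<t,e>,<t,<t,e>>>, argument Rome : <t,e>; result <t,<t,e>>.
[[smiled Rome] dog]: functor [smiled Rome] : <t,<t,e>>, argument dog : t; result <t,e>.

<t,e>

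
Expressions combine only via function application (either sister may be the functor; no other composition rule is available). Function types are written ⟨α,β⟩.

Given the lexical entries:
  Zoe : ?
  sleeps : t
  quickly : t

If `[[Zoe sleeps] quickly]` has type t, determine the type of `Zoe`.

⟨t,⟨t,t⟩⟩

For [[Zoe sleeps] quickly] to have type t with quickly of type t, [Zoe sleeps] must be the function: [Zoe sleeps] : ⟨t,t⟩.
For [Zoe sleeps] to have type ⟨t,t⟩ with sleeps of type t, Zoe must be the function: Zoe : ⟨t,⟨t,t⟩⟩.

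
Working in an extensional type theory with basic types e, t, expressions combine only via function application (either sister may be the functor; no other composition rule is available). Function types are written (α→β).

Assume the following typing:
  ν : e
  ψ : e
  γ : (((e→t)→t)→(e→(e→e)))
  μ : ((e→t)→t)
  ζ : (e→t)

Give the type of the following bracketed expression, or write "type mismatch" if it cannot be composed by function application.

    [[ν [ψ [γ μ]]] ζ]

[γ μ] — γ of type (((e→t)→t)→(e→(e→e))) combines with μ of type ((e→t)→t): type (e→(e→e)).
[ψ [γ μ]] — [γ μ] of type (e→(e→e)) combines with ψ of type e: type (e→e).
[ν [ψ [γ μ]]] — [ψ [γ μ]] of type (e→e) combines with ν of type e: type e.
[[ν [ψ [γ μ]]] ζ] — ζ of type (e→t) combines with [ν [ψ [γ μ]]] of type e: type t.

t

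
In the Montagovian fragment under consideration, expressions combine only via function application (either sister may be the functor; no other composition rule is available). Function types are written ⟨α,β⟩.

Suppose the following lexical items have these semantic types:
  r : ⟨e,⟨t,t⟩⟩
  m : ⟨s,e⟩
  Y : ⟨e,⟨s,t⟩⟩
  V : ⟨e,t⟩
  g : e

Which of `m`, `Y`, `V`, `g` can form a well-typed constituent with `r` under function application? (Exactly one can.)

g

m : ⟨s,e⟩ — no; r wants e, and m wants s.
Y : ⟨e,⟨s,t⟩⟩ — no; r wants e, and Y wants e.
V : ⟨e,t⟩ — no; r wants e, and V wants e.
g — combines: r : ⟨e,⟨t,t⟩⟩ takes g : e as argument, giving ⟨t,t⟩.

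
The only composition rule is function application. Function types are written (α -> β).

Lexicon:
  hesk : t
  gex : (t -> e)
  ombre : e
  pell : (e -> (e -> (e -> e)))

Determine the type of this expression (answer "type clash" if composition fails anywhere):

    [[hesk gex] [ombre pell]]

(e -> e)

[hesk gex]: (t -> e) applied to t yields e.
[ombre pell]: (e -> (e -> (e -> e))) applied to e yields (e -> (e -> e)).
[[hesk gex] [ombre pell]]: (e -> (e -> e)) applied to e yields (e -> e).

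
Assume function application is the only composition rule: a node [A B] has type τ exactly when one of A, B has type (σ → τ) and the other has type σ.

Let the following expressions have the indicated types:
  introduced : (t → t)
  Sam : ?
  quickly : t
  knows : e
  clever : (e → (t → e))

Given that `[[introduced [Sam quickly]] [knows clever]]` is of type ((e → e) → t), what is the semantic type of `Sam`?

(t → ((t → t) → ((t → e) → ((e → e) → t))))

[[introduced [Sam quickly]] [knows clever]] must have type ((e → e) → t). The sister [knows clever] has type (t → e); that is not a function onto ((e → e) → t), so [introduced [Sam quickly]] must be the functor, of type ((t → e) → ((e → e) → t)).
[introduced [Sam quickly]] must have type ((t → e) → ((e → e) → t)). The sister introduced has type (t → t); that is not a function onto ((t → e) → ((e → e) → t)), so [Sam quickly] must be the functor, of type ((t → t) → ((t → e) → ((e → e) → t))).
[Sam quickly] must have type ((t → t) → ((t → e) → ((e → e) → t))). The sister quickly has type t; that is not a function onto ((t → t) → ((t → e) → ((e → e) → t))), so Sam must be the functor, of type (t → ((t → t) → ((t → e) → ((e → e) → t)))).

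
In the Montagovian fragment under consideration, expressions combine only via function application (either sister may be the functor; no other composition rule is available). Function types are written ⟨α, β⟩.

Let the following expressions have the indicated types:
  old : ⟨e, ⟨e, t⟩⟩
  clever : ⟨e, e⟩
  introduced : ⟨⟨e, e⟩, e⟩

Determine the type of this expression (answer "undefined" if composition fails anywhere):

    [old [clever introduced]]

[clever introduced] — introduced of type ⟨⟨e, e⟩, e⟩ combines with clever of type ⟨e, e⟩: type e.
[old [clever introduced]] — old of type ⟨e, ⟨e, t⟩⟩ combines with [clever introduced] of type e: type ⟨e, t⟩.

⟨e, t⟩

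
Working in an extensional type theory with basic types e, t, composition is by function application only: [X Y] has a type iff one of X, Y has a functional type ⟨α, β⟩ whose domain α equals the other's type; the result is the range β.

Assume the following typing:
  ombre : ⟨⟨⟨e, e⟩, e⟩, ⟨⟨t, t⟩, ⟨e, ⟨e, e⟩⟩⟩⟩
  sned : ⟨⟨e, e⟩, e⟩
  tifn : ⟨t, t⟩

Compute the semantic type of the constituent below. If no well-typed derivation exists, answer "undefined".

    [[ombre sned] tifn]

[ombre sned]: ⟨⟨⟨e, e⟩, e⟩, ⟨⟨t, t⟩, ⟨e, ⟨e, e⟩⟩⟩⟩ applied to ⟨⟨e, e⟩, e⟩ yields ⟨⟨t, t⟩, ⟨e, ⟨e, e⟩⟩⟩.
[[ombre sned] tifn]: ⟨⟨t, t⟩, ⟨e, ⟨e, e⟩⟩⟩ applied to ⟨t, t⟩ yields ⟨e, ⟨e, e⟩⟩.

⟨e, ⟨e, e⟩⟩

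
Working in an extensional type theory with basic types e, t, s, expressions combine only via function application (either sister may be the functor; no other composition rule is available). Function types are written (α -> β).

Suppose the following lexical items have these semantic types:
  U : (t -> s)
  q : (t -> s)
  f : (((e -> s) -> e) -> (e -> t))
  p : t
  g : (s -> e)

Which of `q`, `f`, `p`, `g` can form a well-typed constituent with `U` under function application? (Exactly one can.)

p

q : (t -> s) — does not combine with U.
f : (((e -> s) -> e) -> (e -> t)) — does not combine with U.
p — combines: U : (t -> s) takes p : t as argument, giving s.
g : (s -> e) — does not combine with U.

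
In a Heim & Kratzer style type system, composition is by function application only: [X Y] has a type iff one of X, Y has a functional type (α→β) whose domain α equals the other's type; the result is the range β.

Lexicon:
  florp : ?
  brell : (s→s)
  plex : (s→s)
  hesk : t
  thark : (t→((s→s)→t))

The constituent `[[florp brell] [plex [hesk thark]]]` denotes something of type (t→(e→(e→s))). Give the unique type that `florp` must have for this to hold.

((s→s)→(t→(t→(e→(e→s)))))

[[florp brell] [plex [hesk thark]]] is required to be (t→(e→(e→s))). [plex [hesk thark]] : t cannot yield (t→(e→(e→s))) as functor, so [florp brell] : (t→(t→(e→(e→s)))).
[florp brell] is required to be (t→(t→(e→(e→s)))). brell : (s→s) cannot yield (t→(t→(e→(e→s)))) as functor, so florp : ((s→s)→(t→(t→(e→(e→s))))).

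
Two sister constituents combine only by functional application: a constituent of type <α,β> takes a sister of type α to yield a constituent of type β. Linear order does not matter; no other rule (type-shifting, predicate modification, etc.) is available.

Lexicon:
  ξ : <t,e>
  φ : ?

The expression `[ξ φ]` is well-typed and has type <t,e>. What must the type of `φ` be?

<<t,e>,<t,e>>

For [ξ φ] to have type <t,e> with ξ of type <t,e>, φ must be the function: φ : <<t,e>,<t,e>>.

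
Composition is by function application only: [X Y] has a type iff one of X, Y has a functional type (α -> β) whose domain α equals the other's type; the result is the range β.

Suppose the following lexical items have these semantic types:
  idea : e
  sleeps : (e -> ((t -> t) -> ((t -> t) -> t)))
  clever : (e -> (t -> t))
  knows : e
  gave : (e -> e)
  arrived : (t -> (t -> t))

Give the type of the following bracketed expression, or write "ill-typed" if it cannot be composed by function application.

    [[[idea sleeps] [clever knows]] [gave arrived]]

[idea sleeps]: (e -> ((t -> t) -> ((t -> t) -> t))) applied to e yields ((t -> t) -> ((t -> t) -> t)).
[clever knows]: (e -> (t -> t)) applied to e yields (t -> t).
[[idea sleeps] [clever knows]]: ((t -> t) -> ((t -> t) -> t)) applied to (t -> t) yields ((t -> t) -> t).
[gave arrived]: (e -> e) with (t -> (t -> t)) — neither is a function whose domain matches the other; composition fails here.

ill-typed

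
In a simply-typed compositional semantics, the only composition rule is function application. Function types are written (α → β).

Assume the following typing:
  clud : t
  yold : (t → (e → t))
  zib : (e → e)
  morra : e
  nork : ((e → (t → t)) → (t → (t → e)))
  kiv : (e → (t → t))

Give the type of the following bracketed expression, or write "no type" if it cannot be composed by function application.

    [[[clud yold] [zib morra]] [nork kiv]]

(t → e)

[clud yold]: functor yold : (t → (e → t)), argument clud : t; result (e → t).
[zib morra]: functor zib : (e → e), argument morra : e; result e.
[[clud yold] [zib morra]]: functor [clud yold] : (e → t), argument [zib morra] : e; result t.
[nork kiv]: functor nork : ((e → (t → t)) → (t → (t → e))), argument kiv : (e → (t → t)); result (t → (t → e)).
[[[clud yold] [zib morra]] [nork kiv]]: functor [nork kiv] : (t → (t → e)), argument [[clud yold] [zib morra]] : t; result (t → e).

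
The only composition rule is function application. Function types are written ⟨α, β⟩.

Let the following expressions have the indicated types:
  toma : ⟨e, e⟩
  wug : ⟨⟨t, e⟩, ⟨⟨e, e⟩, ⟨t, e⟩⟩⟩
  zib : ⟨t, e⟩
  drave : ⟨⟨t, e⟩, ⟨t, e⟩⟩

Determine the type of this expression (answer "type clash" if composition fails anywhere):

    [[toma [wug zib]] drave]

At [wug zib], wug : ⟨⟨t, e⟩, ⟨⟨e, e⟩, ⟨t, e⟩⟩⟩ takes zib : ⟨t, e⟩, giving ⟨⟨e, e⟩, ⟨t, e⟩⟩.
At [toma [wug zib]], [wug zib] : ⟨⟨e, e⟩, ⟨t, e⟩⟩ takes toma : ⟨e, e⟩, giving ⟨t, e⟩.
At [[toma [wug zib]] drave], drave : ⟨⟨t, e⟩, ⟨t, e⟩⟩ takes [toma [wug zib]] : ⟨t, e⟩, giving ⟨t, e⟩.

⟨t, e⟩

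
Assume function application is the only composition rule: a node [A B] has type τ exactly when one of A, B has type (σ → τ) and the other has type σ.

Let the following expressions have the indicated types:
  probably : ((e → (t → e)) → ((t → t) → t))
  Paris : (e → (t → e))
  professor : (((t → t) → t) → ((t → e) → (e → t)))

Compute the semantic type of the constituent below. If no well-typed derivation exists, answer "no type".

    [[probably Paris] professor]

((t → e) → (e → t))

At [probably Paris], probably : ((e → (t → e)) → ((t → t) → t)) takes Paris : (e → (t → e)), giving ((t → t) → t).
At [[probably Paris] professor], professor : (((t → t) → t) → ((t → e) → (e → t))) takes [probably Paris] : ((t → t) → t), giving ((t → e) → (e → t)).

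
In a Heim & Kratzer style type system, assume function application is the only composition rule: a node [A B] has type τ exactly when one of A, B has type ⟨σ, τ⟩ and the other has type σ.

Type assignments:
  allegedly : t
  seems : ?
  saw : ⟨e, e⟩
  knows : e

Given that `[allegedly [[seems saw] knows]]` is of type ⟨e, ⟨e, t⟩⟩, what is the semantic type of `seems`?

⟨⟨e, e⟩, ⟨e, ⟨t, ⟨e, ⟨e, t⟩⟩⟩⟩⟩

[allegedly [[seems saw] knows]] must have type ⟨e, ⟨e, t⟩⟩. The sister allegedly has type t; that is not a function onto ⟨e, ⟨e, t⟩⟩, so [[seems saw] knows] must be the functor, of type ⟨t, ⟨e, ⟨e, t⟩⟩⟩.
[[seems saw] knows] must have type ⟨t, ⟨e, ⟨e, t⟩⟩⟩. The sister knows has type e; that is not a function onto ⟨t, ⟨e, ⟨e, t⟩⟩⟩, so [seems saw] must be the functor, of type ⟨e, ⟨t, ⟨e, ⟨e, t⟩⟩⟩⟩.
[seems saw] must have type ⟨e, ⟨t, ⟨e, ⟨e, t⟩⟩⟩⟩. The sister saw has type ⟨e, e⟩; that is not a function onto ⟨e, ⟨t, ⟨e, ⟨e, t⟩⟩⟩⟩, so seems must be the functor, of type ⟨⟨e, e⟩, ⟨e, ⟨t, ⟨e, ⟨e, t⟩⟩⟩⟩⟩.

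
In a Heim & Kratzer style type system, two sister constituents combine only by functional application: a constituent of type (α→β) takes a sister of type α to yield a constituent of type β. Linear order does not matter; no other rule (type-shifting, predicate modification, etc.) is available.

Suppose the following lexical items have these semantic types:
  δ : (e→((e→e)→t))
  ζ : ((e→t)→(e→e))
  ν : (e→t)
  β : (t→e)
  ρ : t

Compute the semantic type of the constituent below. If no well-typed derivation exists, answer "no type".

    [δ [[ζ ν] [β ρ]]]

((e→e)→t)

[ζ ν]: functor ζ : ((e→t)→(e→e)), argument ν : (e→t); result (e→e).
[β ρ]: functor β : (t→e), argument ρ : t; result e.
[[ζ ν] [β ρ]]: functor [ζ ν] : (e→e), argument [β ρ] : e; result e.
[δ [[ζ ν] [β ρ]]]: functor δ : (e→((e→e)→t)), argument [[ζ ν] [β ρ]] : e; result ((e→e)→t).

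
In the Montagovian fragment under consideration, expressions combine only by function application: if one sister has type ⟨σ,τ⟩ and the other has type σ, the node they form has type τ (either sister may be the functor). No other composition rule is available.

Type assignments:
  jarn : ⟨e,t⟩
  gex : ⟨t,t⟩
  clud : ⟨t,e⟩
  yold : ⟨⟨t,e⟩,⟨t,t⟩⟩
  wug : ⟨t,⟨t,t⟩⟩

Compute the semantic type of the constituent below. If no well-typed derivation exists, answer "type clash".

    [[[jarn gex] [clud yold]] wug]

[jarn gex]: ⟨e,t⟩ and ⟨t,t⟩ cannot combine by function application — type clash.

type clash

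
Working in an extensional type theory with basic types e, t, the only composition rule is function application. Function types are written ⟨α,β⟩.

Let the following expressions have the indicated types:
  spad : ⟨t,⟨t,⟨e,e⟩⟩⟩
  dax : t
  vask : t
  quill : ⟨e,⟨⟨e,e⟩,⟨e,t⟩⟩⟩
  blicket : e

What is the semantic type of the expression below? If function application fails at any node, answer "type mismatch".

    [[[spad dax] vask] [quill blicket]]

[spad dax] — spad of type ⟨t,⟨t,⟨e,e⟩⟩⟩ combines with dax of type t: type ⟨t,⟨e,e⟩⟩.
[[spad dax] vask] — [spad dax] of type ⟨t,⟨e,e⟩⟩ combines with vask of type t: type ⟨e,e⟩.
[quill blicket] — quill of type ⟨e,⟨⟨e,e⟩,⟨e,t⟩⟩⟩ combines with blicket of type e: type ⟨⟨e,e⟩,⟨e,t⟩⟩.
[[[spad dax] vask] [quill blicket]] — [quill blicket] of type ⟨⟨e,e⟩,⟨e,t⟩⟩ combines with [[spad dax] vask] of type ⟨e,e⟩: type ⟨e,t⟩.

⟨e,t⟩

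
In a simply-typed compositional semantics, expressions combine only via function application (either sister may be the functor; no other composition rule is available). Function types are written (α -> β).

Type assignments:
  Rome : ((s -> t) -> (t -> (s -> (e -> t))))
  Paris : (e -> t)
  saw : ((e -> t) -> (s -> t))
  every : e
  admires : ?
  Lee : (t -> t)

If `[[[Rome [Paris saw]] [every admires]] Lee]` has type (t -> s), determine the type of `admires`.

(e -> ((t -> (s -> (e -> t))) -> ((t -> t) -> (t -> s))))

For [[[Rome [Paris saw]] [every admires]] Lee] to have type (t -> s) with Lee of type (t -> t), [[Rome [Paris saw]] [every admires]] must be the function: [[Rome [Paris saw]] [every admires]] : ((t -> t) -> (t -> s)).
For [[Rome [Paris saw]] [every admires]] to have type ((t -> t) -> (t -> s)) with [Rome [Paris saw]] of type (t -> (s -> (e -> t))), [every admires] must be the function: [every admires] : ((t -> (s -> (e -> t))) -> ((t -> t) -> (t -> s))).
For [every admires] to have type ((t -> (s -> (e -> t))) -> ((t -> t) -> (t -> s))) with every of type e, admires must be the function: admires : (e -> ((t -> (s -> (e -> t))) -> ((t -> t) -> (t -> s)))).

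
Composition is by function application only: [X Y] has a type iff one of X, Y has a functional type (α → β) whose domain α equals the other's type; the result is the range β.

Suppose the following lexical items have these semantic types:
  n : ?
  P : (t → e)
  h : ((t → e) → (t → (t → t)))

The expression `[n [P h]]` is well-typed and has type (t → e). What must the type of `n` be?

((t → (t → t)) → (t → e))

[n [P h]] is required to be (t → e). [P h] : (t → (t → t)) cannot yield (t → e) as functor, so n : ((t → (t → t)) → (t → e)).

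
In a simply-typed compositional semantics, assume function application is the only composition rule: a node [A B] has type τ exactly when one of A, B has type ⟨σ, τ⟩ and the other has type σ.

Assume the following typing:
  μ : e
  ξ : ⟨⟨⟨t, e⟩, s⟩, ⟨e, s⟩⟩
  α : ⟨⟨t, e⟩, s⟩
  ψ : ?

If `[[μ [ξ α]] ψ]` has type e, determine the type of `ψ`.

[[μ [ξ α]] ψ] is required to be e. [μ [ξ α]] : s cannot yield e as functor, so ψ : ⟨s, e⟩.

⟨s, e⟩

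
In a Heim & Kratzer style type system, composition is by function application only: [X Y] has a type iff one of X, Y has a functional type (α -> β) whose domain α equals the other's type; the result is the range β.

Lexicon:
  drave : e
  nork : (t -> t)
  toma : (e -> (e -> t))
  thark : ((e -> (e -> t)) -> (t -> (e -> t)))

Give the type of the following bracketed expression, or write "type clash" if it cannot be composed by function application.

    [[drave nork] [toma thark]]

[drave nork]: e and (t -> t) cannot combine by function application — type clash.

type clash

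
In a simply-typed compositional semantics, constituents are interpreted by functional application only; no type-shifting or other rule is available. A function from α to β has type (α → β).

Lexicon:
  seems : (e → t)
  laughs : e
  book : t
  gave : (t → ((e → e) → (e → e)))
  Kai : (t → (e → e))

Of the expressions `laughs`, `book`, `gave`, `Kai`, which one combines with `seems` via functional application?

laughs — combines: seems : (e → t) takes laughs : e as argument, giving t.
book : t — neither side's domain matches the other.
gave : (t → ((e → e) → (e → e))) — neither side's domain matches the other.
Kai : (t → (e → e)) — neither side's domain matches the other.

laughs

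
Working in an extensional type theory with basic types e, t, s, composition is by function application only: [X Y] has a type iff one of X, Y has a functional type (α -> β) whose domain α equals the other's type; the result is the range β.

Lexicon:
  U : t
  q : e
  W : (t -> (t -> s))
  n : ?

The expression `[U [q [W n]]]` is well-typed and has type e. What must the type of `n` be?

((t -> (t -> s)) -> (e -> (t -> e)))

At [U [q [W n]]] (required: e): U is t, which is not a function with range e; hence [q [W n]] is the functor — type (t -> e).
At [q [W n]] (required: (t -> e)): q is e, which is not a function with range (t -> e); hence [W n] is the functor — type (e -> (t -> e)).
At [W n] (required: (e -> (t -> e))): W is (t -> (t -> s)), which is not a function with range (e -> (t -> e)); hence n is the functor — type ((t -> (t -> s)) -> (e -> (t -> e))).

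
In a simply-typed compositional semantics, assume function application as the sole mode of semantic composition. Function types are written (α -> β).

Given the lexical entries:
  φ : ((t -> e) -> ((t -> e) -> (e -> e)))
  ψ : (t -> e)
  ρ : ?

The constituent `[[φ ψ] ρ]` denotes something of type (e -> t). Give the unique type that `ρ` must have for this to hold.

(((t -> e) -> (e -> e)) -> (e -> t))

At [[φ ψ] ρ] (required: (e -> t)): [φ ψ] is ((t -> e) -> (e -> e)), which is not a function with range (e -> t); hence ρ is the functor — type (((t -> e) -> (e -> e)) -> (e -> t)).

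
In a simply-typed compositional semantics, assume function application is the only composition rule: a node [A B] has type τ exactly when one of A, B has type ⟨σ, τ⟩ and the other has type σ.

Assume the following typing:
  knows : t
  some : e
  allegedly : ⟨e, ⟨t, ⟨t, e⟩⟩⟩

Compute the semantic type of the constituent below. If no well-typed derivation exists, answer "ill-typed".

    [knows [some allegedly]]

⟨t, e⟩

At [some allegedly], allegedly : ⟨e, ⟨t, ⟨t, e⟩⟩⟩ takes some : e, giving ⟨t, ⟨t, e⟩⟩.
At [knows [some allegedly]], [some allegedly] : ⟨t, ⟨t, e⟩⟩ takes knows : t, giving ⟨t, e⟩.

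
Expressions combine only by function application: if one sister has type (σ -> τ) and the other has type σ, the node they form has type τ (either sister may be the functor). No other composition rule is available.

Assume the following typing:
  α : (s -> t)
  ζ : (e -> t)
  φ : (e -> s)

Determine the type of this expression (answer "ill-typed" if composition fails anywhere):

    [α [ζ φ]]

[ζ φ]: (e -> t) and (e -> s) cannot combine by function application — type clash.

ill-typed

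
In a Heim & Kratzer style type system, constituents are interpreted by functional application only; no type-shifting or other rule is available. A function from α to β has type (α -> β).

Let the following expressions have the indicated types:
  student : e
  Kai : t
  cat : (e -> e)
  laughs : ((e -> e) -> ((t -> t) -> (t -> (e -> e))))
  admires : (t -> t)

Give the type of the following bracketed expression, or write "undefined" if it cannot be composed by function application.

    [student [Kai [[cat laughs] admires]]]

[cat laughs]: laughs is ((e -> e) -> ((t -> t) -> (t -> (e -> e)))), cat is (e -> e); result ((t -> t) -> (t -> (e -> e))).
[[cat laughs] admires]: [cat laughs] is ((t -> t) -> (t -> (e -> e))), admires is (t -> t); result (t -> (e -> e)).
[Kai [[cat laughs] admires]]: [[cat laughs] admires] is (t -> (e -> e)), Kai is t; result (e -> e).
[student [Kai [[cat laughs] admires]]]: [Kai [[cat laughs] admires]] is (e -> e), student is e; result e.

e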